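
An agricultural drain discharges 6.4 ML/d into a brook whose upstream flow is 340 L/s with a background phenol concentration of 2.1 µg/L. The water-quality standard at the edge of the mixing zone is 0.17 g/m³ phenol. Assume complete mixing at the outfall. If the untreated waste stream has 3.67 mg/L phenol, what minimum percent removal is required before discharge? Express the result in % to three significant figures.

74.4 %

6.4 ML/d = 0.07407 m³/s.
340 L/s = 0.34 m³/s.
2.1 µg/L = 0.0021 mg/L.
Mass balance: 0.17·0.4141 = 0.07407·Cₑ + 0.34·0.0021.
Cₑ = (0.07039 − 0.000714) / 0.07407 = 0.9407 mg/L.
Required removal = 1 − 0.9407/3.67 = 74.37 %.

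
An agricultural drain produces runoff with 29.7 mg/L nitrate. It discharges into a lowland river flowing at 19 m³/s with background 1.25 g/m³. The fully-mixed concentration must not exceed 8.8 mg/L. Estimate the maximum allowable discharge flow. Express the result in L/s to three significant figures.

Mass balance at complete mixing: C_std·(Q_w + Q_r) = Q_w·C_e + Q_r·C_b.
Rearranging, Q_w = Q_r·(C_std − C_b)/(C_e − C_std) = 19·(8.8 − 1.25) / (29.7 − 8.8) = 6.864 m³/s.
= 6864 L/s.

6860 L/s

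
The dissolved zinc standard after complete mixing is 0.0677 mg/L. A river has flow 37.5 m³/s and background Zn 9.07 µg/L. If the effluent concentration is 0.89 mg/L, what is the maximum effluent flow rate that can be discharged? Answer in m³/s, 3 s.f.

9.07 µg/L = 0.00907 mg/L.
Mass balance at complete mixing: C_std·(Q_w + Q_r) = Q_w·C_e + Q_r·C_b.
Rearranging, Q_w = Q_r·(C_std − C_b)/(C_e − C_std) = 37.5·(0.0677 − 0.00907) / (0.89 − 0.0677) = 2.674 m³/s.

2.67 m³/s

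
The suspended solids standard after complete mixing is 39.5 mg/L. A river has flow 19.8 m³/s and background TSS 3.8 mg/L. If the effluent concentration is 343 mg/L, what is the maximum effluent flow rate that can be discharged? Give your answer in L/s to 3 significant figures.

2330 L/s

Mass balance at complete mixing: C_std·(Q_w + Q_r) = Q_w·C_e + Q_r·C_b.
Rearranging, Q_w = Q_r·(C_std − C_b)/(C_e − C_std) = 19.8·(39.5 − 3.8) / (343 − 39.5) = 2.329 m³/s.
= 2329 L/s.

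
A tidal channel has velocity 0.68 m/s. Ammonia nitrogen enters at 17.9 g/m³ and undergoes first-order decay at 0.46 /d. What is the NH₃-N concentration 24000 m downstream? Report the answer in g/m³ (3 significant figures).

14.8 g/m³

Travel time t = 24000 m / 0.68 m/s = 2.4e+04/0.68 = 3.529e+04 s = 0.4085 d.
First-order decay: C = 17.9·exp(−0.46·0.4085) = 17.9·0.8287 = 14.83 g/m³.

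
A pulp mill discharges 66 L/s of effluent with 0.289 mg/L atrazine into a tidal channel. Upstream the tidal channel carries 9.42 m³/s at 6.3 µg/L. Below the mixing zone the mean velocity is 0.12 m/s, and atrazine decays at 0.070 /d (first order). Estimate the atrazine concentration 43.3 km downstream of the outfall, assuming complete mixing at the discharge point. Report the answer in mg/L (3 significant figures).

66 L/s = 0.066 m³/s.
6.3 µg/L = 0.0063 mg/L.
After complete mixing, C₀ = (0.066·0.289 + 9.42·0.0063) / 9.486 = 0.008267 mg/L.
Travel time t = 4.33e+04 m / 0.12 m/s = 3.608e+05 s = 4.176 d.
C = 0.008267·exp(−0.070·4.176) = 0.008267·0.7465 = 0.006171 mg/L.

0.00617 mg/L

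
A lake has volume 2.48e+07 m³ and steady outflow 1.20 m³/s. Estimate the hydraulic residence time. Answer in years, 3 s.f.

0.655 yr

Q = 1.20 m³/s × 3.156e+07 s/yr = 3.787e+07 m³/yr.
Hydraulic residence time τ = V/Q = 2.48e+07/3.787e+07 = 0.6549 yr.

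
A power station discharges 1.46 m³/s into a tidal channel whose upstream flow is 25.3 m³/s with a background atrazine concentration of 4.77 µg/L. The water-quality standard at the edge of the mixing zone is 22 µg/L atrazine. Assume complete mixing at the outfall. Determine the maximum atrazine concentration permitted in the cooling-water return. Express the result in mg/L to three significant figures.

4.77 µg/L = 0.00477 mg/L.
22 µg/L = 0.022 mg/L.
Mass balance: 0.022·26.76 = 1.46·Cₑ + 25.3·0.00477.
Cₑ = (0.5887 − 0.1207) / 1.46 = 0.3206 mg/L.

0.321 mg/L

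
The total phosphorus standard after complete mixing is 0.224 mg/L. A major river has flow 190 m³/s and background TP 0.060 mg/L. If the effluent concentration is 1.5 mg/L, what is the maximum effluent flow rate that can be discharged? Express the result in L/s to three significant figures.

Mass balance at complete mixing: C_std·(Q_w + Q_r) = Q_w·C_e + Q_r·C_b.
Rearranging, Q_w = Q_r·(C_std − C_b)/(C_e − C_std) = 190·(0.224 − 0.06) / (1.5 − 0.224) = 24.42 m³/s.
= 2.442e+04 L/s.

24400 L/s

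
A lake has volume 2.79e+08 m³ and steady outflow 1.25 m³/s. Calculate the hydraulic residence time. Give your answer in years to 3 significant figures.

7.07 yr

Q = 1.25 m³/s × 3.156e+07 s/yr = 3.945e+07 m³/yr.
Hydraulic residence time τ = V/Q = 2.79e+08/3.945e+07 = 7.073 yr.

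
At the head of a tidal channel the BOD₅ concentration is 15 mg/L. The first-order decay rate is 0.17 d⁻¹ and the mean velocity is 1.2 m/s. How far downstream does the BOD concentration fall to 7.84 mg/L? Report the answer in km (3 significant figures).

396 km

From C = C₀·e^(−kt), t = ln(C₀/C)/k = ln(15/7.84)/0.17 = 0.6488/0.17 = 3.817 d.
Distance = v·t = 1.2 m/s × 3.297e+05 s = 3.957e+05 m = 395.7 km.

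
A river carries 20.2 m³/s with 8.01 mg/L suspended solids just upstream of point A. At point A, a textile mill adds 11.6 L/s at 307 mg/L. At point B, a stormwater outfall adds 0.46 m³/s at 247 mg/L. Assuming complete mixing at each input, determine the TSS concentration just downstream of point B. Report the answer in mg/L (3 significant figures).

11.6 L/s = 0.0116 m³/s.
After input A: C = (20.2·8.01 + 0.0116·307) / 20.21 = 8.182 mg/L.
After input B: C = (20.21·8.182 + 0.46·247) / 20.67 = 13.5 mg/L.

13.5 mg/L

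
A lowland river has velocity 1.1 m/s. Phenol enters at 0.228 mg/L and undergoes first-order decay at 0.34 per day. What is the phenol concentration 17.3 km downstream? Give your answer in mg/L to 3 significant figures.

0.214 mg/L

Travel time t = 17.3 km / 1.1 m/s = 1.73e+04/1.1 = 1.573e+04 s = 0.182 d.
First-order decay: C = 0.228·exp(−0.34·0.182) = 0.228·0.94 = 0.2143 mg/L.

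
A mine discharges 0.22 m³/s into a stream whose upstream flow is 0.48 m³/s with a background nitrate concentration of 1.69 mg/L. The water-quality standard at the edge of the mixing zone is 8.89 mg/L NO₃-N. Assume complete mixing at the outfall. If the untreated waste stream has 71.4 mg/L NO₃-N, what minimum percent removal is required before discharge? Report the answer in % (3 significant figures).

65.5 %

Mass balance: 8.89·0.7 = 0.22·Cₑ + 0.48·1.69.
Cₑ = (6.223 − 0.8112) / 0.22 = 24.6 mg/L.
Required removal = 1 − 24.6/71.4 = 65.55 %.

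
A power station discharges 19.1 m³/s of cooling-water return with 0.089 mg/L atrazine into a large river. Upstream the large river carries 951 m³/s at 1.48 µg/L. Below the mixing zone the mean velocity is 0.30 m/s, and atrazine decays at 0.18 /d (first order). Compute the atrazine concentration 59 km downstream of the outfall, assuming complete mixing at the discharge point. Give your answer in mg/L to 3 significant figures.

0.00213 mg/L

1.48 µg/L = 0.00148 mg/L.
After complete mixing, C₀ = (19.1·0.089 + 951·0.00148) / 970.1 = 0.003203 mg/L.
Travel time t = 5.9e+04 m / 0.30 m/s = 1.967e+05 s = 2.276 d.
C = 0.003203·exp(−0.18·2.276) = 0.003203·0.6638 = 0.002126 mg/L.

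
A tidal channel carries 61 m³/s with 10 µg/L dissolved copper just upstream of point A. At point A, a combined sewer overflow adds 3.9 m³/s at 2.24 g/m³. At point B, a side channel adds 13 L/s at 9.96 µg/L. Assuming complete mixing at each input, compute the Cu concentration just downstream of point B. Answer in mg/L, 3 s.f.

10 µg/L = 0.01 mg/L.
After input A: C = (61·0.01 + 3.9·2.24) / 64.9 = 0.144 mg/L.
13 L/s = 0.013 m³/s.
9.96 µg/L = 0.00996 mg/L.
After input B: C = (64.9·0.144 + 0.013·0.00996) / 64.91 = 0.144 mg/L.

0.144 mg/L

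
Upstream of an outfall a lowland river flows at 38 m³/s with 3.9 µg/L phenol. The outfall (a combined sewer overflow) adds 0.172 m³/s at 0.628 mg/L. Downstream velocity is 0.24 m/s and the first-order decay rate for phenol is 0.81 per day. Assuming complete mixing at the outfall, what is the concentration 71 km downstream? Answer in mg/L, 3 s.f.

0.000419 mg/L

3.9 µg/L = 0.0039 mg/L.
After complete mixing, C₀ = (0.172·0.628 + 38·0.0039) / 38.17 = 0.006712 mg/L.
Travel time t = 7.1e+04 m / 0.24 m/s = 2.958e+05 s = 3.424 d.
C = 0.006712·exp(−0.81·3.424) = 0.006712·0.06245 = 0.0004192 mg/L.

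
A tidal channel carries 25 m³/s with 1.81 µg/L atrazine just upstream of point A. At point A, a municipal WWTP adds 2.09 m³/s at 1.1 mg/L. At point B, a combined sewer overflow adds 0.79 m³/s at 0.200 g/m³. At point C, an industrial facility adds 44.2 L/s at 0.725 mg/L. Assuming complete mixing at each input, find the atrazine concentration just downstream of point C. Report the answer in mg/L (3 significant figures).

0.0908 mg/L

1.81 µg/L = 0.00181 mg/L.
After input A: C = (25·0.00181 + 2.09·1.1) / 27.09 = 0.08654 mg/L.
After input B: C = (27.09·0.08654 + 0.79·0.2) / 27.88 = 0.08975 mg/L.
44.2 L/s = 0.0442 m³/s.
After input C: C = (27.88·0.08975 + 0.0442·0.725) / 27.92 = 0.09076 mg/L.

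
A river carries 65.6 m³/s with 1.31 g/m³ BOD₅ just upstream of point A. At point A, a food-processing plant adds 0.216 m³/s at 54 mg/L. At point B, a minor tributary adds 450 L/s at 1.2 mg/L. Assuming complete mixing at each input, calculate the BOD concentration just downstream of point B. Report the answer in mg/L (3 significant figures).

1.48 mg/L

After input A: C = (65.6·1.31 + 0.216·54) / 65.82 = 1.483 mg/L.
450 L/s = 0.45 m³/s.
After input B: C = (65.82·1.483 + 0.45·1.2) / 66.27 = 1.481 mg/L.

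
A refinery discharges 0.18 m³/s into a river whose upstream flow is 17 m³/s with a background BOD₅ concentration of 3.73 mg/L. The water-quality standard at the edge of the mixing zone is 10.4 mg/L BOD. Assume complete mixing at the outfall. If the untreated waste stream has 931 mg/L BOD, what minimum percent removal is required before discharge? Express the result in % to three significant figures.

Mass balance: 10.4·17.18 = 0.18·Cₑ + 17·3.73.
Cₑ = (178.7 − 63.41) / 0.18 = 640.3 mg/L.
Required removal = 1 − 640.3/931 = 31.22 %.

31.2 %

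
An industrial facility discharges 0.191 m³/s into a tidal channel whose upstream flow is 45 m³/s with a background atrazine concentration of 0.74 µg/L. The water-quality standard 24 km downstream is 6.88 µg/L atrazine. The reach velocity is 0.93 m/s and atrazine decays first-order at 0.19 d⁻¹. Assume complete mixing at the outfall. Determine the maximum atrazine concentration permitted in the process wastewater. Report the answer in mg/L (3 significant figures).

0.74 µg/L = 0.00074 mg/L.
6.88 µg/L = 0.00688 mg/L.
Travel time to the compliance point: t = 2.4e+04/0.93 = 2.581e+04 s = 0.2987 d; decay factor exp(−0.19·0.2987) = 0.9448.
So the concentration just after mixing may be at most 0.00688/0.9448 = 0.007282 mg/L.
Mass balance: 0.007282·45.19 = 0.191·Cₑ + 45·0.00074.
Cₑ = (0.3291 − 0.0333) / 0.191 = 1.549 mg/L.

1.55 mg/L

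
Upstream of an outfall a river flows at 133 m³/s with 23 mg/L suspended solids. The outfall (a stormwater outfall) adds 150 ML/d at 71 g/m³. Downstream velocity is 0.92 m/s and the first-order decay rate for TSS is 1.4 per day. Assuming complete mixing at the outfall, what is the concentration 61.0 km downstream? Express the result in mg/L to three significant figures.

150 ML/d = 1.736 m³/s.
After complete mixing, C₀ = (1.736·71 + 133·23) / 134.7 = 23.62 mg/L.
Travel time t = 6.1e+04 m / 0.92 m/s = 6.63e+04 s = 0.7674 d.
C = 23.62·exp(−1.4·0.7674) = 23.62·0.3415 = 8.066 mg/L.

8.07 mg/L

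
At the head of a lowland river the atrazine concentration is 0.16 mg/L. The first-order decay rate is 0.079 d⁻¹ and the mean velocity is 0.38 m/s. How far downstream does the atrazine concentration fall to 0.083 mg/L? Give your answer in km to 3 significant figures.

From C = C₀·e^(−kt), t = ln(C₀/C)/k = ln(0.16/0.083)/0.079 = 0.6563/0.079 = 8.308 d.
Distance = v·t = 0.38 m/s × 7.178e+05 s = 2.728e+05 m = 272.8 km.

273 km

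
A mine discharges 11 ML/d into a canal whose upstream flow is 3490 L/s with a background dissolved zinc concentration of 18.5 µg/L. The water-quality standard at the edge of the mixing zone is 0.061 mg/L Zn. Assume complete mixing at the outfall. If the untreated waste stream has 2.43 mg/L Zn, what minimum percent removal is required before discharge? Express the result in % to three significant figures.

11 ML/d = 0.1273 m³/s.
3490 L/s = 3.49 m³/s.
18.5 µg/L = 0.0185 mg/L.
Mass balance: 0.061·3.617 = 0.1273·Cₑ + 3.49·0.0185.
Cₑ = (0.2207 − 0.06456) / 0.1273 = 1.226 mg/L.
Required removal = 1 − 1.226/2.43 = 49.55 %.

49.5 %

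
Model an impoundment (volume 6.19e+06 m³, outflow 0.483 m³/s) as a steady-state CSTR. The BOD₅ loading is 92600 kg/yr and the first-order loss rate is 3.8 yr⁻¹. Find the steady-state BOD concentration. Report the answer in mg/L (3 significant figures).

2.39 mg/L

Outflow Q = 0.483 m³/s × 3.156e+07 s/yr = 1.524e+07 m³/yr.
Steady-state CSTR mass balance: W = Q·C + k·V·C, so C = W/(Q + kV).
Q + kV = 1.524e+07 + 3.8·6.19e+06 = 3.876e+07 m³/yr.
C = 92600/3.876e+07 = 0.002389 kg/m³ = 2.389 mg/L.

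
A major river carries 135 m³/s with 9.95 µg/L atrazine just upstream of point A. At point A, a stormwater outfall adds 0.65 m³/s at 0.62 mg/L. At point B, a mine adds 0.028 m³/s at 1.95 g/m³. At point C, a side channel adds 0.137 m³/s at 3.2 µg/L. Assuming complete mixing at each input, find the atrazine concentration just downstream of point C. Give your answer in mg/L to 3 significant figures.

0.0133 mg/L

9.95 µg/L = 0.00995 mg/L.
After input A: C = (135·0.00995 + 0.65·0.62) / 135.7 = 0.01287 mg/L.
After input B: C = (135.7·0.01287 + 0.028·1.95) / 135.7 = 0.01327 mg/L.
3.2 µg/L = 0.0032 mg/L.
After input C: C = (135.7·0.01327 + 0.137·0.0032) / 135.8 = 0.01326 mg/L.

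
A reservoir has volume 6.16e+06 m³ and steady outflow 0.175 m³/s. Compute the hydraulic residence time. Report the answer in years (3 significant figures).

1.12 yr

Q = 0.175 m³/s × 3.156e+07 s/yr = 5.523e+06 m³/yr.
Hydraulic residence time τ = V/Q = 6.16e+06/5.523e+06 = 1.115 yr.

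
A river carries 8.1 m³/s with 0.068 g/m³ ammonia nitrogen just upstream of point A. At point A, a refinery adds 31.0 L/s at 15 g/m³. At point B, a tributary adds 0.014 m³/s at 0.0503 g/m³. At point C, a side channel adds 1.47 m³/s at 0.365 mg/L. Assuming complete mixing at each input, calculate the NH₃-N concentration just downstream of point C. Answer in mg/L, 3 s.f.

31.0 L/s = 0.031 m³/s.
After input A: C = (8.1·0.068 + 0.031·15) / 8.131 = 0.1249 mg/L.
After input B: C = (8.131·0.1249 + 0.014·0.0503) / 8.145 = 0.1248 mg/L.
After input C: C = (8.145·0.1248 + 1.47·0.365) / 9.615 = 0.1615 mg/L.

0.162 mg/L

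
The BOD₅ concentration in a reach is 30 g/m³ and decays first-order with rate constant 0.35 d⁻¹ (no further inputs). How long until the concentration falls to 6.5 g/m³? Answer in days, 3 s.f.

4.37 d

t = ln(C₀/C)/k = ln(30/6.5)/0.35 = 1.529/0.35 = 4.37 d.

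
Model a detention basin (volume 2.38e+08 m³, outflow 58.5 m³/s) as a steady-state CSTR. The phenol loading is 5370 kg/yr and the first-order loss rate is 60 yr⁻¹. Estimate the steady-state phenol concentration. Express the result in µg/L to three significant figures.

0.333 µg/L

Outflow Q = 58.5 m³/s × 3.156e+07 s/yr = 1.846e+09 m³/yr.
Steady-state CSTR mass balance: W = Q·C + k·V·C, so C = W/(Q + kV).
Q + kV = 1.846e+09 + 60·2.38e+08 = 1.613e+10 m³/yr.
C = 5370/1.613e+10 = 3.33e-07 kg/m³ = 0.000333 mg/L = 0.333 µg/L.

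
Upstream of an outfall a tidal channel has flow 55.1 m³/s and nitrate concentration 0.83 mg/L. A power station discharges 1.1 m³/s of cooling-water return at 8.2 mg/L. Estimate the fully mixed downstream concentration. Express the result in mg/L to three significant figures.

0.974 mg/L

By mass balance at complete mixing, C = (1.1·8.2 + 55.1·0.83) / (1.1 + 55.1) = 54.75/56.2 = 0.9743 mg/L.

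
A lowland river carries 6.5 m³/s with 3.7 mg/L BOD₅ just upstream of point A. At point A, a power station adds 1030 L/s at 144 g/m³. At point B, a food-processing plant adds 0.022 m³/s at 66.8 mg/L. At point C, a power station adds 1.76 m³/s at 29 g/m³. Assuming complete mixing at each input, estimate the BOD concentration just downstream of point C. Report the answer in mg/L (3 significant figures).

24.1 mg/L

1030 L/s = 1.03 m³/s.
After input A: C = (6.5·3.7 + 1.03·144) / 7.53 = 22.89 mg/L.
After input B: C = (7.53·22.89 + 0.022·66.8) / 7.552 = 23.02 mg/L.
After input C: C = (7.552·23.02 + 1.76·29) / 9.312 = 24.15 mg/L.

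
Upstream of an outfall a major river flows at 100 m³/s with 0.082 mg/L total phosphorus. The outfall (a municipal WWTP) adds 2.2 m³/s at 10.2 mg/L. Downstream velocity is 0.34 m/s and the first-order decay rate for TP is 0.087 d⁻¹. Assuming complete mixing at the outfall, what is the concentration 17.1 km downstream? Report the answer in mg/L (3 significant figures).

0.285 mg/L

After complete mixing, C₀ = (2.2·10.2 + 100·0.082) / 102.2 = 0.2998 mg/L.
Travel time t = 1.71e+04 m / 0.34 m/s = 5.029e+04 s = 0.5821 d.
C = 0.2998·exp(−0.087·0.5821) = 0.2998·0.9506 = 0.285 mg/L.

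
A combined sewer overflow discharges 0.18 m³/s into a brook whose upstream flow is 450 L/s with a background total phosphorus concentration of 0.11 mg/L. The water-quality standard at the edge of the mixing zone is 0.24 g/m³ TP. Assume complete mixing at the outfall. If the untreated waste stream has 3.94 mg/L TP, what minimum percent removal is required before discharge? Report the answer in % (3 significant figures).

450 L/s = 0.45 m³/s.
Mass balance: 0.24·0.63 = 0.18·Cₑ + 0.45·0.11.
Cₑ = (0.1512 − 0.0495) / 0.18 = 0.565 mg/L.
Required removal = 1 − 0.565/3.94 = 85.66 %.

85.7 %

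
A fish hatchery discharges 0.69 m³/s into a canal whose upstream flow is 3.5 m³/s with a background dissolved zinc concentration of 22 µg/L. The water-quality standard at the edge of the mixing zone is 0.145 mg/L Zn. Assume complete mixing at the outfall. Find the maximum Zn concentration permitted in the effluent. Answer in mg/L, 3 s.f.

0.769 mg/L

22 µg/L = 0.022 mg/L.
Mass balance: 0.145·4.19 = 0.69·Cₑ + 3.5·0.022.
Cₑ = (0.6075 − 0.077) / 0.69 = 0.7689 mg/L.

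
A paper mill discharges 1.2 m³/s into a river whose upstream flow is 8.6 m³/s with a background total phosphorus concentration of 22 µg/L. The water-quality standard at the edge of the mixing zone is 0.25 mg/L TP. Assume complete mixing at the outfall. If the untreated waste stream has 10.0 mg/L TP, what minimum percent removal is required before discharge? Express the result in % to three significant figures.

81.2 %

22 µg/L = 0.022 mg/L.
Mass balance: 0.25·9.8 = 1.2·Cₑ + 8.6·0.022.
Cₑ = (2.45 − 0.1892) / 1.2 = 1.884 mg/L.
Required removal = 1 − 1.884/10.0 = 81.16 %.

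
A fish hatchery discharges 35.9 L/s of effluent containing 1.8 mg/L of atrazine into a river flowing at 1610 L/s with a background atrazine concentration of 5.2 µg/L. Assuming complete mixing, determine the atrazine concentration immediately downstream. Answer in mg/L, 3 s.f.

35.9 L/s = 0.0359 m³/s.
1610 L/s = 1.61 m³/s.
5.2 µg/L = 0.0052 mg/L.
Conservation of mass across the mixing zone: C = (0.0359·1.8 + 1.61·0.0052) / (0.0359 + 1.61) = 0.07299/1.646 = 0.04435 mg/L.

0.0443 mg/L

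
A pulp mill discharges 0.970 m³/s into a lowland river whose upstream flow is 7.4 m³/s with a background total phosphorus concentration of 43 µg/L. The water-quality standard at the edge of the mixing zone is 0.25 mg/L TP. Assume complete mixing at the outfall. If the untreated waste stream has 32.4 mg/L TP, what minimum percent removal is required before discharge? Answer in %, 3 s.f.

94.4 %

43 µg/L = 0.043 mg/L.
Mass balance: 0.25·8.37 = 0.97·Cₑ + 7.4·0.043.
Cₑ = (2.093 − 0.3182) / 0.97 = 1.829 mg/L.
Required removal = 1 − 1.829/32.4 = 94.35 %.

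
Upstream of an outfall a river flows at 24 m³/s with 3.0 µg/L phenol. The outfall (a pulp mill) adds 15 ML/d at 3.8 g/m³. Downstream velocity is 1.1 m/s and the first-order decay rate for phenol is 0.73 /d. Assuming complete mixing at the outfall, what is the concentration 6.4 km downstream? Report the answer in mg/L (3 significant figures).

0.0288 mg/L

15 ML/d = 0.1736 m³/s.
3.0 µg/L = 0.003 mg/L.
After complete mixing, C₀ = (0.1736·3.8 + 24·0.003) / 24.17 = 0.03027 mg/L.
Travel time t = 6400 m / 1.1 m/s = 5818 s = 0.06734 d.
C = 0.03027·exp(−0.73·0.06734) = 0.03027·0.952 = 0.02882 mg/L.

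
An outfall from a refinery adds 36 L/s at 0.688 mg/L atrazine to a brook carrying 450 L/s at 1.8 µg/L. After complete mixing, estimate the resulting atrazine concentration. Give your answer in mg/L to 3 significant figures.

0.0526 mg/L

36 L/s = 0.036 m³/s.
450 L/s = 0.45 m³/s.
1.8 µg/L = 0.0018 mg/L.
Conservation of mass across the mixing zone: C = (0.036·0.688 + 0.45·0.0018) / (0.036 + 0.45) = 0.02558/0.486 = 0.05263 mg/L.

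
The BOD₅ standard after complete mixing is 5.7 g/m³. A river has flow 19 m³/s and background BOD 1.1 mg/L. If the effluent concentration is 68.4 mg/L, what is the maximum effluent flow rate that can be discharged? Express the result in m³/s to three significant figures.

Mass balance at complete mixing: C_std·(Q_w + Q_r) = Q_w·C_e + Q_r·C_b.
Rearranging, Q_w = Q_r·(C_std − C_b)/(C_e − C_std) = 19·(5.7 − 1.1) / (68.4 − 5.7) = 1.394 m³/s.

1.39 m³/s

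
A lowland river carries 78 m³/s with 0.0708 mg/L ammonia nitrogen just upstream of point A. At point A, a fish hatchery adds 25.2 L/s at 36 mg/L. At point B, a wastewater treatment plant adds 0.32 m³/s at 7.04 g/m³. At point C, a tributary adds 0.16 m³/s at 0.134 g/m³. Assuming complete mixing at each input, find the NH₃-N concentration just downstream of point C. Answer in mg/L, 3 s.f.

0.111 mg/L

25.2 L/s = 0.0252 m³/s.
After input A: C = (78·0.0708 + 0.0252·36) / 78.03 = 0.0824 mg/L.
After input B: C = (78.03·0.0824 + 0.32·7.04) / 78.35 = 0.1108 mg/L.
After input C: C = (78.35·0.1108 + 0.16·0.134) / 78.51 = 0.1109 mg/L.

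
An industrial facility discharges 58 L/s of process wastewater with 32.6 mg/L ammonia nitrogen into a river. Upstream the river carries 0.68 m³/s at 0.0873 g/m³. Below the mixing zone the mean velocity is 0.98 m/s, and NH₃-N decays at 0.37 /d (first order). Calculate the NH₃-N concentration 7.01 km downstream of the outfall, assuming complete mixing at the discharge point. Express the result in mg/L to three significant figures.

2.56 mg/L

58 L/s = 0.058 m³/s.
After complete mixing, C₀ = (0.058·32.6 + 0.68·0.0873) / 0.738 = 2.642 mg/L.
Travel time t = 7010 m / 0.98 m/s = 7153 s = 0.08279 d.
C = 2.642·exp(−0.37·0.08279) = 2.642·0.9698 = 2.563 mg/L.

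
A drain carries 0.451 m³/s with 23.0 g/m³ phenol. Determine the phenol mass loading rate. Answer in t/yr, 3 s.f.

327 t/yr

Mass flux = Q·C = 0.451 m³/s × 23 g/m³ = 10.37 g/s.
= 10.37 g/s × 31.56 = 327.3 t/yr.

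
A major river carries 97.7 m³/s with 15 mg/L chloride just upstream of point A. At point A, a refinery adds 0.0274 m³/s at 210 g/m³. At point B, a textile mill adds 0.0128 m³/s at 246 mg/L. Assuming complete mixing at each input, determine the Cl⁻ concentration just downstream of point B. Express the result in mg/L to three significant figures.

After input A: C = (97.7·15 + 0.0274·210) / 97.73 = 15.05 mg/L.
After input B: C = (97.73·15.05 + 0.0128·246) / 97.74 = 15.08 mg/L.

15.1 mg/L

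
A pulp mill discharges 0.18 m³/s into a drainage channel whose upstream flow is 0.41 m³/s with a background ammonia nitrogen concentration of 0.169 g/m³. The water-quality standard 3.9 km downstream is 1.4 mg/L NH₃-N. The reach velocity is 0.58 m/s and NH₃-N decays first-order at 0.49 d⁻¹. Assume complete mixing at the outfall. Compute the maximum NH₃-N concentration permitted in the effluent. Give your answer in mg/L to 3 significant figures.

Travel time to the compliance point: t = 3900/0.58 = 6724 s = 0.07783 d; decay factor exp(−0.49·0.07783) = 0.9626.
So the concentration just after mixing may be at most 1.4/0.9626 = 1.454 mg/L.
Mass balance: 1.454·0.59 = 0.18·Cₑ + 0.41·0.169.
Cₑ = (0.8581 − 0.06929) / 0.18 = 4.382 mg/L.

4.38 mg/L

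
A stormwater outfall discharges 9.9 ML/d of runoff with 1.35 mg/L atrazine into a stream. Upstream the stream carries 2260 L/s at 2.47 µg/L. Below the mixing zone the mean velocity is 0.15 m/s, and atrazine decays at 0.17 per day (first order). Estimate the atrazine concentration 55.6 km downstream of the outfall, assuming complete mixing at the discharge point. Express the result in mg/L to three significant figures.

9.9 ML/d = 0.1146 m³/s.
2260 L/s = 2.26 m³/s.
2.47 µg/L = 0.00247 mg/L.
After complete mixing, C₀ = (0.1146·1.35 + 2.26·0.00247) / 2.375 = 0.06749 mg/L.
Travel time t = 5.56e+04 m / 0.15 m/s = 3.707e+05 s = 4.29 d.
C = 0.06749·exp(−0.17·4.29) = 0.06749·0.4822 = 0.03255 mg/L.

0.0325 mg/L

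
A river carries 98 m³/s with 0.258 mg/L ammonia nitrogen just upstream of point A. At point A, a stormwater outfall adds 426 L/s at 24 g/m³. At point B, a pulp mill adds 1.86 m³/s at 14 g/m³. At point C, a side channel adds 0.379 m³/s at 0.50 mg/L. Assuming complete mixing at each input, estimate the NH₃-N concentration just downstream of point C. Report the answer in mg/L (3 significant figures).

426 L/s = 0.426 m³/s.
After input A: C = (98·0.258 + 0.426·24) / 98.43 = 0.3608 mg/L.
After input B: C = (98.43·0.3608 + 1.86·14) / 100.3 = 0.6137 mg/L.
After input C: C = (100.3·0.6137 + 0.379·0.5) / 100.7 = 0.6133 mg/L.

0.613 mg/L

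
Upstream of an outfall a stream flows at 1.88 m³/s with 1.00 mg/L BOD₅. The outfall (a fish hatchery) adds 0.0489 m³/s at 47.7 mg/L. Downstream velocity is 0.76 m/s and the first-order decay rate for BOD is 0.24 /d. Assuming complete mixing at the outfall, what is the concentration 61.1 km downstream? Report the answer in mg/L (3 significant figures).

1.75 mg/L

After complete mixing, C₀ = (0.0489·47.7 + 1.88·1) / 1.929 = 2.184 mg/L.
Travel time t = 6.11e+04 m / 0.76 m/s = 8.039e+04 s = 0.9305 d.
C = 2.184·exp(−0.24·0.9305) = 2.184·0.7999 = 1.747 mg/L.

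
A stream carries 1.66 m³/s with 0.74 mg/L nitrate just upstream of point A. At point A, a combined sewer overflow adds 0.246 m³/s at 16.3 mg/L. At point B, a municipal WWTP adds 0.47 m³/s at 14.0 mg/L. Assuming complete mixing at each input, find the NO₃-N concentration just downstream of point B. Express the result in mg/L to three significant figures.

After input A: C = (1.66·0.74 + 0.246·16.3) / 1.906 = 2.748 mg/L.
After input B: C = (1.906·2.748 + 0.47·14) / 2.376 = 4.974 mg/L.

4.97 mg/L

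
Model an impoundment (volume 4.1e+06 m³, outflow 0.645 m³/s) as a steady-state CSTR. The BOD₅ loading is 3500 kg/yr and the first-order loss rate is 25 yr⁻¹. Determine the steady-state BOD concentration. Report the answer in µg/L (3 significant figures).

Outflow Q = 0.645 m³/s × 3.156e+07 s/yr = 2.035e+07 m³/yr.
Steady-state CSTR mass balance: W = Q·C + k·V·C, so C = W/(Q + kV).
Q + kV = 2.035e+07 + 25·4.1e+06 = 1.229e+08 m³/yr.
C = 3500/1.229e+08 = 2.849e-05 kg/m³ = 0.02849 mg/L = 28.49 µg/L.

28.5 µg/L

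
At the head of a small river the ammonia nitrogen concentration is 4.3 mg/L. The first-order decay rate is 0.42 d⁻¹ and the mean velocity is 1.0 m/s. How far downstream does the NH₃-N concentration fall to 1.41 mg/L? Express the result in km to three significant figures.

From C = C₀·e^(−kt), t = ln(C₀/C)/k = ln(4.3/1.41)/0.42 = 1.115/0.42 = 2.655 d.
Distance = v·t = 1.0 m/s × 2.294e+05 s = 2.294e+05 m = 229.4 km.

229 km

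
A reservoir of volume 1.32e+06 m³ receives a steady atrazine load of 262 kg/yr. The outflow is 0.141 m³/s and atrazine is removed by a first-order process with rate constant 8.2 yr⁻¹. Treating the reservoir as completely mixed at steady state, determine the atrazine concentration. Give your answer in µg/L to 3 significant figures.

Outflow Q = 0.141 m³/s × 3.156e+07 s/yr = 4.45e+06 m³/yr.
Steady-state CSTR mass balance: W = Q·C + k·V·C, so C = W/(Q + kV).
Q + kV = 4.45e+06 + 8.2·1.32e+06 = 1.527e+07 m³/yr.
C = 262/1.527e+07 = 1.715e-05 kg/m³ = 0.01715 mg/L = 17.15 µg/L.

17.2 µg/L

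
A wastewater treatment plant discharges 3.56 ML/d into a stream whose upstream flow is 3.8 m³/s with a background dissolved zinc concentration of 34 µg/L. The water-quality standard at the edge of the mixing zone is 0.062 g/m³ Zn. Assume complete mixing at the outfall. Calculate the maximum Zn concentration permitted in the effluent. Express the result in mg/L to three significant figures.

3.56 ML/d = 0.0412 m³/s.
34 µg/L = 0.034 mg/L.
Mass balance: 0.062·3.841 = 0.0412·Cₑ + 3.8·0.034.
Cₑ = (0.2382 − 0.1292) / 0.0412 = 2.644 mg/L.

2.64 mg/L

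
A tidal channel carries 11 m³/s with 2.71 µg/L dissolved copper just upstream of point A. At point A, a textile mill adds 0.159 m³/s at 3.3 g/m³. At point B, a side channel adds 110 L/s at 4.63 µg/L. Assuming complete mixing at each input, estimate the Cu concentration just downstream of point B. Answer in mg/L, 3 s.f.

0.0493 mg/L

2.71 µg/L = 0.00271 mg/L.
After input A: C = (11·0.00271 + 0.159·3.3) / 11.16 = 0.04969 mg/L.
110 L/s = 0.11 m³/s.
4.63 µg/L = 0.00463 mg/L.
After input B: C = (11.16·0.04969 + 0.11·0.00463) / 11.27 = 0.04925 mg/L.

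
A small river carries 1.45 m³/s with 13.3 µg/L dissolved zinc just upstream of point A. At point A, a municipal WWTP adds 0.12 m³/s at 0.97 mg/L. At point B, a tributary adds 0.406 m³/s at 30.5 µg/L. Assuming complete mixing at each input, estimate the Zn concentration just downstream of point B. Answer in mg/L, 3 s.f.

0.0749 mg/L

13.3 µg/L = 0.0133 mg/L.
After input A: C = (1.45·0.0133 + 0.12·0.97) / 1.57 = 0.08642 mg/L.
30.5 µg/L = 0.0305 mg/L.
After input B: C = (1.57·0.08642 + 0.406·0.0305) / 1.976 = 0.07493 mg/L.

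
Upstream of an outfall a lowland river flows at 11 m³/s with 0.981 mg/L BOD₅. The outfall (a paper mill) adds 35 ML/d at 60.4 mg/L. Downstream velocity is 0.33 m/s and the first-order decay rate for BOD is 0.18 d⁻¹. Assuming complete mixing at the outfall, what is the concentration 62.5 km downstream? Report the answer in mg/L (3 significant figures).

35 ML/d = 0.4051 m³/s.
After complete mixing, C₀ = (0.4051·60.4 + 11·0.981) / 11.41 = 3.091 mg/L.
Travel time t = 6.25e+04 m / 0.33 m/s = 1.894e+05 s = 2.192 d.
C = 3.091·exp(−0.18·2.192) = 3.091·0.674 = 2.084 mg/L.

2.08 mg/L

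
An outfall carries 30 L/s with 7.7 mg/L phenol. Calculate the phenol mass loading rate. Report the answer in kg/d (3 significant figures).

20.0 kg/d

30 L/s = 0.03 m³/s.
Mass flux = Q·C = 0.03 m³/s × 7.7 g/m³ = 0.231 g/s.
= 0.231 g/s × 86.4 = 19.96 kg/d.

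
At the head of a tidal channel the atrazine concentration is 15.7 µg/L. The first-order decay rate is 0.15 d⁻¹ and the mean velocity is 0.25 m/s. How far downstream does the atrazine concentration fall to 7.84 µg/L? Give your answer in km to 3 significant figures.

100 km

From C = C₀·e^(−kt), t = ln(C₀/C)/k = ln(15.7/7.84)/0.15 = 0.6944/0.15 = 4.629 d.
Distance = v·t = 0.25 m/s × 4e+05 s = 1e+05 m = 100 km.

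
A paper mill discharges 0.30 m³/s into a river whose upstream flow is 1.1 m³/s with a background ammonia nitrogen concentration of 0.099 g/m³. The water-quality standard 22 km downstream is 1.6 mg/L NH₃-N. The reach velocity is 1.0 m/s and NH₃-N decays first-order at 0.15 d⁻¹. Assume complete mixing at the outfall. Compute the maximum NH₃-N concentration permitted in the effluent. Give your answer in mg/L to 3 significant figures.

Travel time to the compliance point: t = 2.2e+04/1.0 = 2.2e+04 s = 0.2546 d; decay factor exp(−0.15·0.2546) = 0.9625.
So the concentration just after mixing may be at most 1.6/0.9625 = 1.662 mg/L.
Mass balance: 1.662·1.4 = 0.3·Cₑ + 1.1·0.099.
Cₑ = (2.327 − 0.1089) / 0.3 = 7.394 mg/L.

7.39 mg/L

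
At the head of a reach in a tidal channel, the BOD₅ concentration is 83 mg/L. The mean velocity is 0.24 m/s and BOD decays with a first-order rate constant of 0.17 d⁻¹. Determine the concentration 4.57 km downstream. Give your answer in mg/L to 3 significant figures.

79.9 mg/L

Travel time t = 4.57 km / 0.24 m/s = 4570/0.24 = 1.904e+04 s = 0.2204 d.
First-order decay: C = 83·exp(−0.17·0.2204) = 83·0.9632 = 79.95 mg/L.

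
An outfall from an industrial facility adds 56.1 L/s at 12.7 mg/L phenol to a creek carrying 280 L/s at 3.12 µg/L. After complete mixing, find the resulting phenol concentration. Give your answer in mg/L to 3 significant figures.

2.12 mg/L

56.1 L/s = 0.0561 m³/s.
280 L/s = 0.28 m³/s.
3.12 µg/L = 0.00312 mg/L.
By mass balance at complete mixing, C = (0.0561·12.7 + 0.28·0.00312) / (0.0561 + 0.28) = 0.7133/0.3361 = 2.122 mg/L.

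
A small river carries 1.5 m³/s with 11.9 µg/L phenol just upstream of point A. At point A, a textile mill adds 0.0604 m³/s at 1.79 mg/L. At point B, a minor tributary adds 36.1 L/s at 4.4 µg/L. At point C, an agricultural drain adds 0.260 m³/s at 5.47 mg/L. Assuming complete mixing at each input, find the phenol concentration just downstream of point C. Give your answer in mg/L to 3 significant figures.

11.9 µg/L = 0.0119 mg/L.
After input A: C = (1.5·0.0119 + 0.0604·1.79) / 1.56 = 0.08073 mg/L.
36.1 L/s = 0.0361 m³/s.
4.4 µg/L = 0.0044 mg/L.
After input B: C = (1.56·0.08073 + 0.0361·0.0044) / 1.597 = 0.079 mg/L.
After input C: C = (1.597·0.079 + 0.26·5.47) / 1.857 = 0.834 mg/L.

0.834 mg/L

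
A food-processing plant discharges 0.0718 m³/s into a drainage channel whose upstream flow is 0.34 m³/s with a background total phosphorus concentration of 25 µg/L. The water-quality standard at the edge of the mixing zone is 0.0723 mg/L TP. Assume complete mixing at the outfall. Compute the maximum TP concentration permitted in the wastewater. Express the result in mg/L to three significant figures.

25 µg/L = 0.025 mg/L.
Mass balance: 0.0723·0.4118 = 0.0718·Cₑ + 0.34·0.025.
Cₑ = (0.02977 − 0.0085) / 0.0718 = 0.2963 mg/L.

0.296 mg/L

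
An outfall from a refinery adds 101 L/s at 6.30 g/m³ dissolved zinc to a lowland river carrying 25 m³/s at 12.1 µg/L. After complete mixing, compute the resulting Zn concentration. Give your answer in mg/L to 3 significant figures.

101 L/s = 0.101 m³/s.
12.1 µg/L = 0.0121 mg/L.
Flow-weighted mixing gives C = (0.101·6.3 + 25·0.0121) / (0.101 + 25) = 0.9388/25.1 = 0.0374 mg/L.

0.0374 mg/L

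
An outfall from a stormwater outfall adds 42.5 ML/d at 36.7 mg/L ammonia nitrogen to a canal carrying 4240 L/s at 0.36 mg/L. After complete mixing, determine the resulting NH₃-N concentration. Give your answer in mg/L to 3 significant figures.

4.14 mg/L

42.5 ML/d = 0.4919 m³/s.
4240 L/s = 4.24 m³/s.
Flow-weighted mixing gives C = (0.4919·36.7 + 4.24·0.36) / (0.4919 + 4.24) = 19.58/4.732 = 4.138 mg/L.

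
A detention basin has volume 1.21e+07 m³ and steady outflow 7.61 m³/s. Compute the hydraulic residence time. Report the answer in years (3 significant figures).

0.0504 yr

Q = 7.61 m³/s × 3.156e+07 s/yr = 2.402e+08 m³/yr.
Hydraulic residence time τ = V/Q = 1.21e+07/2.402e+08 = 0.05038 yr.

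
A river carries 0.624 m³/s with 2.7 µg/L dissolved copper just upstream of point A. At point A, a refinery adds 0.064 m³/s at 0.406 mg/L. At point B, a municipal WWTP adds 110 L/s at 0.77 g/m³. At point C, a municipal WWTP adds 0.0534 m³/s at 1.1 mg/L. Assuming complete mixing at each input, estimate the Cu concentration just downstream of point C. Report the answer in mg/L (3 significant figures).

0.201 mg/L

2.7 µg/L = 0.0027 mg/L.
After input A: C = (0.624·0.0027 + 0.064·0.406) / 0.688 = 0.04022 mg/L.
110 L/s = 0.11 m³/s.
After input B: C = (0.688·0.04022 + 0.11·0.77) / 0.798 = 0.1408 mg/L.
After input C: C = (0.798·0.1408 + 0.0534·1.1) / 0.8514 = 0.201 mg/L.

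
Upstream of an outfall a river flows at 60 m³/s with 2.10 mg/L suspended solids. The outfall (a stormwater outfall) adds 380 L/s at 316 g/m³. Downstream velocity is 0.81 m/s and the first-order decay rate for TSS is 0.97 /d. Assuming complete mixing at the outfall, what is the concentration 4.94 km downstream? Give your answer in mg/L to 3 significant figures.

3.81 mg/L

380 L/s = 0.38 m³/s.
After complete mixing, C₀ = (0.38·316 + 60·2.1) / 60.38 = 4.076 mg/L.
Travel time t = 4940 m / 0.81 m/s = 6099 s = 0.07059 d.
C = 4.076·exp(−0.97·0.07059) = 4.076·0.9338 = 3.806 mg/L.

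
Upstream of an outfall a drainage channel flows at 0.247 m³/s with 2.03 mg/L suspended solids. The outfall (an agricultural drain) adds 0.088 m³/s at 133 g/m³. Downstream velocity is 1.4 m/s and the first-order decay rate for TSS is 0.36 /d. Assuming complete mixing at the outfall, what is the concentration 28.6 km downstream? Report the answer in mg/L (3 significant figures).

33.5 mg/L

After complete mixing, C₀ = (0.088·133 + 0.247·2.03) / 0.335 = 36.43 mg/L.
Travel time t = 2.86e+04 m / 1.4 m/s = 2.043e+04 s = 0.2364 d.
C = 36.43·exp(−0.36·0.2364) = 36.43·0.9184 = 33.46 mg/L.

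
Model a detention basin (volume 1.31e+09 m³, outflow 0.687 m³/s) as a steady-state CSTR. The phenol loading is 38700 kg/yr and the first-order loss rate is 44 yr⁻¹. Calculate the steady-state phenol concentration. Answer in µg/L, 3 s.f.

Outflow Q = 0.687 m³/s × 3.156e+07 s/yr = 2.168e+07 m³/yr.
Steady-state CSTR mass balance: W = Q·C + k·V·C, so C = W/(Q + kV).
Q + kV = 2.168e+07 + 44·1.31e+09 = 5.766e+10 m³/yr.
C = 38700/5.766e+10 = 6.712e-07 kg/m³ = 0.0006712 mg/L = 0.6712 µg/L.

0.671 µg/L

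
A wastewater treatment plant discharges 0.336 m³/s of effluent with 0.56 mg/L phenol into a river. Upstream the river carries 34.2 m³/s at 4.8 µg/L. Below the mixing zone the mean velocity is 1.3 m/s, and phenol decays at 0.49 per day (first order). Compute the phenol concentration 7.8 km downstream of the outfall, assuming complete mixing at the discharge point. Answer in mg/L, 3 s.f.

0.00986 mg/L

4.8 µg/L = 0.0048 mg/L.
After complete mixing, C₀ = (0.336·0.56 + 34.2·0.0048) / 34.54 = 0.0102 mg/L.
Travel time t = 7800 m / 1.3 m/s = 6000 s = 0.06944 d.
C = 0.0102·exp(−0.49·0.06944) = 0.0102·0.9665 = 0.00986 mg/L.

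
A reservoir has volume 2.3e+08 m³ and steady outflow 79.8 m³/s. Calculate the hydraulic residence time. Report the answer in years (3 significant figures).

0.0913 yr

Q = 79.8 m³/s × 3.156e+07 s/yr = 2.518e+09 m³/yr.
Hydraulic residence time τ = V/Q = 2.3e+08/2.518e+09 = 0.09133 yr.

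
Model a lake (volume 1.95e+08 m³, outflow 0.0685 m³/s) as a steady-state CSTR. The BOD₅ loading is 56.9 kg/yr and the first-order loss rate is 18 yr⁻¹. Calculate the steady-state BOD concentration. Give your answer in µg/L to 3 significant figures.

Outflow Q = 0.0685 m³/s × 3.156e+07 s/yr = 2.162e+06 m³/yr.
Steady-state CSTR mass balance: W = Q·C + k·V·C, so C = W/(Q + kV).
Q + kV = 2.162e+06 + 18·1.95e+08 = 3.512e+09 m³/yr.
C = 56.9/3.512e+09 = 1.62e-08 kg/m³ = 1.62e-05 mg/L = 0.0162 µg/L.

0.0162 µg/L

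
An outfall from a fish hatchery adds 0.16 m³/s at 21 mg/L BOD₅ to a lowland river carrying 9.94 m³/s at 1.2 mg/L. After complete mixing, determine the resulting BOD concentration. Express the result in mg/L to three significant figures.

By mass balance at complete mixing, C = (0.16·21 + 9.94·1.2) / (0.16 + 9.94) = 15.29/10.1 = 1.514 mg/L.

1.51 mg/L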